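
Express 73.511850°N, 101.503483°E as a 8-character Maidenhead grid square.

Shift to the Maidenhead origin (180°W, 90°S): lon 281.50348, lat 163.51185.
Field: lon ⌊281.50348/20⌋ = 14 → O; lat ⌊163.51185/10⌋ = 16 → Q.
Square: lon ⌊1.50348/2⌋ = 0; lat ⌊3.51185/1⌋ = 3.
Subsquare: lon ⌊1.50348/0.0833333⌋ = 18 → s; lat ⌊0.51185/0.0416667⌋ = 12 → m.
Extended square: lon ⌊0.00348/0.00833333⌋ = 0; lat ⌊0.01185/0.00416667⌋ = 2.

OQ03sm02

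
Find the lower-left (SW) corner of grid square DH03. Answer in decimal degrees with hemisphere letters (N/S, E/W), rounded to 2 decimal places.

Field D=3, H=7: +3·20° lon, +7·10° lat → SW at lon -120°, lat -20°.
Square 0, 3: +0·2° lon, +3·1° lat → SW at lon -120°, lat -17°.
latitude 17.00° S, longitude 120.00° W.

17.00° S, 120.00° W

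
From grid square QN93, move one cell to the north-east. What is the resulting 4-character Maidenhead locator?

RN04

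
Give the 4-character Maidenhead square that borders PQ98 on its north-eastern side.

Longitude square 9; +1 → 10, wraps to 0, carry into field.
Longitude field P = 15; +1 → 16 = Q.
Latitude square 8; +1 → 9.

QQ09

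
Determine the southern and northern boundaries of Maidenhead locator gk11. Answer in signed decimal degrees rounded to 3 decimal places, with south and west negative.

11.000, 12.000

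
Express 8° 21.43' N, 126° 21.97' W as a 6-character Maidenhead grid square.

CJ68ti

Shift to the Maidenhead origin (180°W, 90°S): lon 53.6338, lat 98.3572.
Field: lon ⌊53.6338/20⌋ = 2 → C; lat ⌊98.3572/10⌋ = 9 → J.
Square: lon ⌊13.6338/2⌋ = 6; lat ⌊8.3572/1⌋ = 8.
Subsquare: lon ⌊1.6338/0.0833333⌋ = 19 → t; lat ⌊0.3572/0.0416667⌋ = 8 → i.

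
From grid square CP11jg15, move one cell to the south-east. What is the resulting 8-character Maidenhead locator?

CP11jg24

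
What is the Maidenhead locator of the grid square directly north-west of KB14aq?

Longitude subsquare a = 0; −1 → -1, wraps to 23 = x, carry into square.
Longitude square 1; −1 → 0.
Latitude subsquare q = 16; +1 → 17 = r.

KB04xr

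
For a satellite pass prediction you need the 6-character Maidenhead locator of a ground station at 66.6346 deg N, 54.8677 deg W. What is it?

GP26np

Shift to the Maidenhead origin (180°W, 90°S): lon 125.1323, lat 156.6346.
Field: lon ⌊125.1323/20⌋ = 6 → G; lat ⌊156.6346/10⌋ = 15 → P.
Square: lon ⌊5.1323/2⌋ = 2; lat ⌊6.6346/1⌋ = 6.
Subsquare: lon ⌊1.1323/0.0833333⌋ = 13 → n; lat ⌊0.6346/0.0416667⌋ = 15 → p.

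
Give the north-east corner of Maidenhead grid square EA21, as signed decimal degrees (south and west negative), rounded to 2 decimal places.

-88.00, -94.00

Field E=4, A=0: +4·20° lon, +0·10° lat → SW at lon -100°, lat -90°.
Square 2, 1: +2·2° lon, +1·1° lat → SW at lon -96°, lat -89°.
Cell spans 2° lon × 1° lat. NE corner is SW corner plus one full cell.
latitude -88.00, longitude -94.00.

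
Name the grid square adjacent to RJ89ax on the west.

Longitude subsquare a = 0; −1 → -1, wraps to 23 = x, carry into square.
Longitude square 8; −1 → 7.
The latitude characters are unchanged.

RJ79xx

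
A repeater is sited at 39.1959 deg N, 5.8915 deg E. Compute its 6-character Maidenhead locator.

JM29we

Offset from 180°W / 90°S: lon 185.8915°, lat 129.1959°.
Field: lon ⌊185.8915/20⌋ = 9 → J; lat ⌊129.1959/10⌋ = 12 → M.
Square: lon ⌊5.8915/2⌋ = 2; lat ⌊9.1959/1⌋ = 9.
Subsquare: lon ⌊1.8915/0.0833333⌋ = 22 → w; lat ⌊0.1959/0.0416667⌋ = 4 → e.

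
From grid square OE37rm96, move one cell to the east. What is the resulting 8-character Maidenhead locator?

Longitude extended square 9; +1 → 10, wraps to 0, carry into subsquare.
Longitude subsquare r = 17; +1 → 18 = s.
The latitude characters are unchanged.

OE37sm06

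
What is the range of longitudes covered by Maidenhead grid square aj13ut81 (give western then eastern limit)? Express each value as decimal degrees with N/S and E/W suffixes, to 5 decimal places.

Field A=0, J=9: +0·20° lon, +9·10° lat → SW at lon -180°, lat 0°.
Square 1, 3: +1·2° lon, +3·1° lat → SW at lon -178°, lat 3°.
Subsquare u=20, t=19: +20·0.0833333° lon, +19·0.0416667° lat → SW at lon -176.333°, lat 3.79167°.
Extended square 8, 1: +8·0.00833333° lon, +1·0.00416667° lat → SW at lon -176.267°, lat 3.79583°.
Cell spans 0.00833333° lon × 0.00416667° lat.
west 176.26667° W, east 176.25833° W.

176.26667° W, 176.25833° W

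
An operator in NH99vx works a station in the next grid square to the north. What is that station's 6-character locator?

NI90va

Latitude subsquare x = 23; +1 → 24, wraps to 0 = a, carry into square.
Latitude square 9; +1 → 10, wraps to 0, carry into field.
Latitude field H = 7; +1 → 8 = I.
The longitude characters are unchanged.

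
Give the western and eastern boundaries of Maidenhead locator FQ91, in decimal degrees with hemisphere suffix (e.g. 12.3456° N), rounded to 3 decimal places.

62.000° W, 60.000° W

Field F=5, Q=16: +5·20° lon, +16·10° lat → SW at lon -80°, lat 70°.
Square 9, 1: +9·2° lon, +1·1° lat → SW at lon -62°, lat 71°.
Cell spans 2° lon × 1° lat.
west 62.000° W, east 60.000° W.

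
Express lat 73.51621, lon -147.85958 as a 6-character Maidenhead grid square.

BQ63bm

Add 180° to longitude and 90° to latitude: 32.1404, 163.5162.
Field: 32.1404/20 → 1 → B, 163.5162/10 → 16 → Q; chars BQ.
Square: 12.1404/2 → 6, 3.5162/1 → 3; chars 63.
Subsquare: 0.1404/0.0833333 → 1 → b, 0.5162/0.0416667 → 12 → m; chars bm.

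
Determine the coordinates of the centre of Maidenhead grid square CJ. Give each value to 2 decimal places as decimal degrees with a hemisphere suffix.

5.00° N, 130.00° W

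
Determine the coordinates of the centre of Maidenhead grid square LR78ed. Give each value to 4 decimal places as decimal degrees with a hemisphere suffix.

88.1458° N, 54.3750° E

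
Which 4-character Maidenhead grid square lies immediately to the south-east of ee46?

Longitude square 4; +1 → 5.
Latitude square 6; −1 → 5.

EE55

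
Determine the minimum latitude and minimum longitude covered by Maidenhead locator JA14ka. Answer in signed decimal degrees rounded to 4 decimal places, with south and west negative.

-86.0000, 2.8333

Field J=9, A=0: +9·20° lon, +0·10° lat → SW at lon 0°, lat -90°.
Square 1, 4: +1·2° lon, +4·1° lat → SW at lon 2°, lat -86°.
Subsquare k=10, a=0: +10·0.0833333° lon, +0·0.0416667° lat → SW at lon 2.83333°, lat -86°.
latitude -86.0000, longitude 2.8333.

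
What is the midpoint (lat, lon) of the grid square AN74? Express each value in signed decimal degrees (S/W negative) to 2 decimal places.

44.50, -165.00

Field A=0, N=13: +0·20° lon, +13·10° lat → SW at lon -180°, lat 40°.
Square 7, 4: +7·2° lon, +4·1° lat → SW at lon -166°, lat 44°.
Cell spans 2° lon × 1° lat. Centre is SW corner plus half of each.
latitude 44.50, longitude -165.00.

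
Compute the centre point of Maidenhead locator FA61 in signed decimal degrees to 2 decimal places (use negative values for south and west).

-88.50, -67.00

Field F=5, A=0: +5·20° lon, +0·10° lat → SW at lon -80°, lat -90°.
Square 6, 1: +6·2° lon, +1·1° lat → SW at lon -68°, lat -89°.
Cell spans 2° lon × 1° lat. Centre is SW corner plus half of each.
latitude -88.50, longitude -67.00.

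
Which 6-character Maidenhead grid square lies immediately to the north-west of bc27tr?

BC27ss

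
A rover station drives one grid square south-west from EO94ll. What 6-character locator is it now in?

EO94kk

Longitude subsquare l = 11; −1 → 10 = k.
Latitude subsquare l = 11; −1 → 10 = k.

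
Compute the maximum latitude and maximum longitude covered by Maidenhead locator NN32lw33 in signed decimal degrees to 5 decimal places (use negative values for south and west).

Field N=13, N=13: +13·20° lon, +13·10° lat → SW at lon 80°, lat 40°.
Square 3, 2: +3·2° lon, +2·1° lat → SW at lon 86°, lat 42°.
Subsquare l=11, w=22: +11·0.0833333° lon, +22·0.0416667° lat → SW at lon 86.9167°, lat 42.9167°.
Extended square 3, 3: +3·0.00833333° lon, +3·0.00416667° lat → SW at lon 86.9417°, lat 42.9292°.
Cell spans 0.00833333° lon × 0.00416667° lat. NE corner is SW corner plus one full cell.
latitude 42.93333, longitude 86.95000.

42.93333, 86.95000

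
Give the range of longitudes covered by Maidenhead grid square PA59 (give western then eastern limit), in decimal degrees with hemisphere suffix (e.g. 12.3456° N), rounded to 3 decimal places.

130.000° E, 132.000° E

Field P=15, A=0: +15·20° lon, +0·10° lat → SW at lon 120°, lat -90°.
Square 5, 9: +5·2° lon, +9·1° lat → SW at lon 130°, lat -81°.
Cell spans 2° lon × 1° lat.
west 130.000° E, east 132.000° E.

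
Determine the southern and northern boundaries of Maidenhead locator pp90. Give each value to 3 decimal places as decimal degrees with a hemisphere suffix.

60.000° N, 61.000° N

Field P=15, P=15: +15·20° lon, +15·10° lat → SW at lon 120°, lat 60°.
Square 9, 0: +9·2° lon, +0·1° lat → SW at lon 138°, lat 60°.
Cell spans 2° lon × 1° lat.
south 60.000° N, north 61.000° N.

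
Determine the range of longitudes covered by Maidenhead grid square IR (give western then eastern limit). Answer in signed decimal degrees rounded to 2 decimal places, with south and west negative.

Field I=8, R=17: +8·20° lon, +17·10° lat → SW at lon -20°, lat 80°.
Cell spans 20° lon × 10° lat.
west -20.00, east 0.00.

-20.00, 0.00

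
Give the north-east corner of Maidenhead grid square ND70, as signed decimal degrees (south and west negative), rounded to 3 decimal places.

-59.000, 96.000

Field N=13, D=3: +13·20° lon, +3·10° lat → SW at lon 80°, lat -60°.
Square 7, 0: +7·2° lon, +0·1° lat → SW at lon 94°, lat -60°.
Cell spans 2° lon × 1° lat. NE corner is SW corner plus one full cell.
latitude -59.000, longitude 96.000.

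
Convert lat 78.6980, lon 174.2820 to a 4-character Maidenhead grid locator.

RQ78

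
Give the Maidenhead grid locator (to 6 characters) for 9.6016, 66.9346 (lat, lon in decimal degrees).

MJ39lo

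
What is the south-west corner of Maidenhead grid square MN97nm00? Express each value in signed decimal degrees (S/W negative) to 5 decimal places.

47.50000, 79.08333

Field M=12, N=13: +12·20° lon, +13·10° lat → SW at lon 60°, lat 40°.
Square 9, 7: +9·2° lon, +7·1° lat → SW at lon 78°, lat 47°.
Subsquare n=13, m=12: +13·0.0833333° lon, +12·0.0416667° lat → SW at lon 79.0833°, lat 47.5°.
Extended square 0, 0: +0·0.00833333° lon, +0·0.00416667° lat → SW at lon 79.0833°, lat 47.5°.
latitude 47.50000, longitude 79.08333.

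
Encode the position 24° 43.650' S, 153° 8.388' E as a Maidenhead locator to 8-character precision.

QG65ng65

Add 180° to longitude and 90° to latitude: 333.13980, 65.27250.
Field: lon ⌊333.13980/20⌋ = 16 → Q; lat ⌊65.27250/10⌋ = 6 → G.
Square: lon ⌊13.13980/2⌋ = 6; lat ⌊5.27250/1⌋ = 5.
Subsquare: lon ⌊1.13980/0.0833333⌋ = 13 → n; lat ⌊0.27250/0.0416667⌋ = 6 → g.
Extended square: lon ⌊0.05647/0.00833333⌋ = 6; lat ⌊0.02250/0.00416667⌋ = 5.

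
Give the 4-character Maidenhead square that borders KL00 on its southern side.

KK09

Latitude square 0; −1 → -1, wraps to 9, carry into field.
Latitude field L = 11; −1 → 10 = K.
The longitude characters are unchanged.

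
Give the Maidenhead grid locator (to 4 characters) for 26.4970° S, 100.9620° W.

DG93

Offset from 180°W / 90°S: lon 79.04°, lat 63.50°.
Field: 79.04/20 → 3 → D, 63.50/10 → 6 → G; chars DG.
Square: 19.04/2 → 9, 3.50/1 → 3; chars 93.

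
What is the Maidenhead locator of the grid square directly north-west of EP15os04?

Longitude extended square 0; −1 → -1, wraps to 9, carry into subsquare.
Longitude subsquare o = 14; −1 → 13 = n.
Latitude extended square 4; +1 → 5.

EP15ns95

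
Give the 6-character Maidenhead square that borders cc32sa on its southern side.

CC31sx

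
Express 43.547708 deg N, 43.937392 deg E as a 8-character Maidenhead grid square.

LN13xn21

Offset from 180°W / 90°S: lon 223.93739°, lat 133.54771°.
Field: lon ⌊223.93739/20⌋ = 11 → L; lat ⌊133.54771/10⌋ = 13 → N.
Square: lon ⌊3.93739/2⌋ = 1; lat ⌊3.54771/1⌋ = 3.
Subsquare: lon ⌊1.93739/0.0833333⌋ = 23 → x; lat ⌊0.54771/0.0416667⌋ = 13 → n.
Extended square: lon ⌊0.02073/0.00833333⌋ = 2; lat ⌊0.00604/0.00416667⌋ = 1.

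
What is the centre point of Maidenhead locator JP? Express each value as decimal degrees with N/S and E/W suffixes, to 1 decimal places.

Field J=9, P=15: +9·20° lon, +15·10° lat → SW at lon 0°, lat 60°.
Cell spans 20° lon × 10° lat. Centre is SW corner plus half of each.
latitude 65.0° N, longitude 10.0° E.

65.0° N, 10.0° E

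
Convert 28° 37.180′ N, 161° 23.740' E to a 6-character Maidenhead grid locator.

Add 180° to longitude and 90° to latitude: 341.3957, 118.6197.
Field: lon ⌊341.3957/20⌋ = 17 → R; lat ⌊118.6197/10⌋ = 11 → L.
Square: lon ⌊1.3957/2⌋ = 0; lat ⌊8.6197/1⌋ = 8.
Subsquare: lon ⌊1.3957/0.0833333⌋ = 16 → q; lat ⌊0.6197/0.0416667⌋ = 14 → o.

RL08qo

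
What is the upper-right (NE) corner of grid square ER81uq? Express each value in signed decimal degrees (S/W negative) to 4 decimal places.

81.7083, -82.2500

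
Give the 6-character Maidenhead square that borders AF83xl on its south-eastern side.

AF93ak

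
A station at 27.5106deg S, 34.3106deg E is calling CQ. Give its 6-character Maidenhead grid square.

KG72dl

Shift to the Maidenhead origin (180°W, 90°S): lon 214.3106, lat 62.4894.
Field (20°×10°, letters A–R): 214.3106/20 → 10 → K, 62.4894/10 → 6 → G; chars KG.
Square (2°×1°, digits 0–9): 14.3106/2 → 7, 2.4894/1 → 2; chars 72.
Subsquare (5′×2.5′, letters a–x): 0.3106/0.0833333 → 3 → d, 0.4894/0.0416667 → 11 → l; chars dl.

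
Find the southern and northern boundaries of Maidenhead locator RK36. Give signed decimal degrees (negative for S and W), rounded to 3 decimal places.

16.000, 17.000

Field R=17, K=10: +17·20° lon, +10·10° lat → SW at lon 160°, lat 10°.
Square 3, 6: +3·2° lon, +6·1° lat → SW at lon 166°, lat 16°.
Cell spans 2° lon × 1° lat.
south 16.000, north 17.000.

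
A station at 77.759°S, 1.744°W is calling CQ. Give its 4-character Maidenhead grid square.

Offset from 180°W / 90°S: lon 178.26°, lat 12.24°.
Field: lon ⌊178.26/20⌋ = 8 → I; lat ⌊12.24/10⌋ = 1 → B.
Square: lon ⌊18.26/2⌋ = 9; lat ⌊2.24/1⌋ = 2.

IB92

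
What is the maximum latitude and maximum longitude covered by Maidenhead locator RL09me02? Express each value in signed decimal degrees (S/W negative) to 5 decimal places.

29.17917, 161.00833

Field R=17, L=11: +17·20° lon, +11·10° lat → SW at lon 160°, lat 20°.
Square 0, 9: +0·2° lon, +9·1° lat → SW at lon 160°, lat 29°.
Subsquare m=12, e=4: +12·0.0833333° lon, +4·0.0416667° lat → SW at lon 161°, lat 29.1667°.
Extended square 0, 2: +0·0.00833333° lon, +2·0.00416667° lat → SW at lon 161°, lat 29.175°.
Cell spans 0.00833333° lon × 0.00416667° lat. NE corner is SW corner plus one full cell.
latitude 29.17917, longitude 161.00833.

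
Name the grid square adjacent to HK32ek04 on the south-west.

HK32dk93

Longitude extended square 0; −1 → -1, wraps to 9, carry into subsquare.
Longitude subsquare e = 4; −1 → 3 = d.
Latitude extended square 4; −1 → 3.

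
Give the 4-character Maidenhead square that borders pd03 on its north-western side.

OD94

Longitude square 0; −1 → -1, wraps to 9, carry into field.
Longitude field P = 15; −1 → 14 = O.
Latitude square 3; +1 → 4.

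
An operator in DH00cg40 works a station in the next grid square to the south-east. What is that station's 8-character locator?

DH00cf59

Longitude extended square 4; +1 → 5.
Latitude extended square 0; −1 → -1, wraps to 9, carry into subsquare.
Latitude subsquare g = 6; −1 → 5 = f.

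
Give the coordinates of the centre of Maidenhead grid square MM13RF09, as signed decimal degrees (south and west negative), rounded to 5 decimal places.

Field M=12, M=12: +12·20° lon, +12·10° lat → SW at lon 60°, lat 30°.
Square 1, 3: +1·2° lon, +3·1° lat → SW at lon 62°, lat 33°.
Subsquare r=17, f=5: +17·0.0833333° lon, +5·0.0416667° lat → SW at lon 63.4167°, lat 33.2083°.
Extended square 0, 9: +0·0.00833333° lon, +9·0.00416667° lat → SW at lon 63.4167°, lat 33.2458°.
Cell spans 0.00833333° lon × 0.00416667° lat. Centre is SW corner plus half of each.
latitude 33.24792, longitude 63.42083.

33.24792, 63.42083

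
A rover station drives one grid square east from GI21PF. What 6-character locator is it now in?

GI21qf

Longitude subsquare p = 15; +1 → 16 = q.
The latitude characters are unchanged.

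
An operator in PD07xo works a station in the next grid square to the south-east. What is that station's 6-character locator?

PD17an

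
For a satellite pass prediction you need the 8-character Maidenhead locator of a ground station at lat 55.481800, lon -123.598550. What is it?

CO85el85

Offset from 180°W / 90°S: lon 56.40145°, lat 145.48180°.
Field: 56.40145/20 → 2 → C, 145.48180/10 → 14 → O; chars CO.
Square: 16.40145/2 → 8, 5.48180/1 → 5; chars 85.
Subsquare: 0.40145/0.0833333 → 4 → e, 0.48180/0.0416667 → 11 → l; chars el.
Extended square: 0.06812/0.00833333 → 8, 0.02347/0.00416667 → 5; chars 85.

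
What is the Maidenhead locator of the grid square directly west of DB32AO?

Longitude subsquare a = 0; −1 → -1, wraps to 23 = x, carry into square.
Longitude square 3; −1 → 2.
The latitude characters are unchanged.

DB22xo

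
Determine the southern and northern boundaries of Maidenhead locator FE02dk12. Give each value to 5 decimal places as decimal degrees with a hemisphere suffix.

Field F=5, E=4: +5·20° lon, +4·10° lat → SW at lon -80°, lat -50°.
Square 0, 2: +0·2° lon, +2·1° lat → SW at lon -80°, lat -48°.
Subsquare d=3, k=10: +3·0.0833333° lon, +10·0.0416667° lat → SW at lon -79.75°, lat -47.5833°.
Extended square 1, 2: +1·0.00833333° lon, +2·0.00416667° lat → SW at lon -79.7417°, lat -47.575°.
Cell spans 0.00833333° lon × 0.00416667° lat.
south 47.57500° S, north 47.57083° S.

47.57500° S, 47.57083° S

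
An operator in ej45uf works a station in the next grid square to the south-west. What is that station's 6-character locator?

EJ45te

Longitude subsquare u = 20; −1 → 19 = t.
Latitude subsquare f = 5; −1 → 4 = e.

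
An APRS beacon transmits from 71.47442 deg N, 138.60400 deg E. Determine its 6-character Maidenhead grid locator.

PQ91hl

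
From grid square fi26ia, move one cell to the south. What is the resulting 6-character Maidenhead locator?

FI25ix

Latitude subsquare a = 0; −1 → -1, wraps to 23 = x, carry into square.
Latitude square 6; −1 → 5.
The longitude characters are unchanged.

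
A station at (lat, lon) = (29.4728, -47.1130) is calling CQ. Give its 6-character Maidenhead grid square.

GL69kl

Add 180° to longitude and 90° to latitude: 132.8870, 119.4728.
Field: lon ⌊132.8870/20⌋ = 6 → G; lat ⌊119.4728/10⌋ = 11 → L.
Square: lon ⌊12.8870/2⌋ = 6; lat ⌊9.4728/1⌋ = 9.
Subsquare: lon ⌊0.8870/0.0833333⌋ = 10 → k; lat ⌊0.4728/0.0416667⌋ = 11 → l.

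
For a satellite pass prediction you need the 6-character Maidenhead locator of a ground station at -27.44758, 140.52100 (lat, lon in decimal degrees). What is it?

Offset from 180°W / 90°S: lon 320.5210°, lat 62.5524°.
Field: 320.5210/20 → 16 → Q, 62.5524/10 → 6 → G; chars QG.
Square: 0.5210/2 → 0, 2.5524/1 → 2; chars 02.
Subsquare: 0.5210/0.0833333 → 6 → g, 0.5524/0.0416667 → 13 → n; chars gn.

QG02gn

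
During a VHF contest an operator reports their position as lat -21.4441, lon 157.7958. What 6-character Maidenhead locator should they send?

QG88vn

Add 180° to longitude and 90° to latitude: 337.7958, 68.5559.
Field: 337.7958/20 → 16 → Q, 68.5559/10 → 6 → G; chars QG.
Square: 17.7958/2 → 8, 8.5559/1 → 8; chars 88.
Subsquare: 1.7958/0.0833333 → 21 → v, 0.5559/0.0416667 → 13 → n; chars vn.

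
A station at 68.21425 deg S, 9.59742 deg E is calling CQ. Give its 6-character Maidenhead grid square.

JC41ts

Offset from 180°W / 90°S: lon 189.5974°, lat 21.7857°.
Field: lon ⌊189.5974/20⌋ = 9 → J; lat ⌊21.7857/10⌋ = 2 → C.
Square: lon ⌊9.5974/2⌋ = 4; lat ⌊1.7857/1⌋ = 1.
Subsquare: lon ⌊1.5974/0.0833333⌋ = 19 → t; lat ⌊0.7857/0.0416667⌋ = 18 → s.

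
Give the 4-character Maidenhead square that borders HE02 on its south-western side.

Longitude square 0; −1 → -1, wraps to 9, carry into field.
Longitude field H = 7; −1 → 6 = G.
Latitude square 2; −1 → 1.

GE91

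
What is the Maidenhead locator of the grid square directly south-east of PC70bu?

PC70ct

Longitude subsquare b = 1; +1 → 2 = c.
Latitude subsquare u = 20; −1 → 19 = t.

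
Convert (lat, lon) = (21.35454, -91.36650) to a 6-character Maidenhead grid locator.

Add 180° to longitude and 90° to latitude: 88.6335, 111.3545.
Field: lon ⌊88.6335/20⌋ = 4 → E; lat ⌊111.3545/10⌋ = 11 → L.
Square: lon ⌊8.6335/2⌋ = 4; lat ⌊1.3545/1⌋ = 1.
Subsquare: lon ⌊0.6335/0.0833333⌋ = 7 → h; lat ⌊0.3545/0.0416667⌋ = 8 → i.

EL41hi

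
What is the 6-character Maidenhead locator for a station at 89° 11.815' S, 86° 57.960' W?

EA60mt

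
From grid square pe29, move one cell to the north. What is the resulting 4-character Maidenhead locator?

Latitude square 9; +1 → 10, wraps to 0, carry into field.
Latitude field E = 4; +1 → 5 = F.
The longitude characters are unchanged.

PF20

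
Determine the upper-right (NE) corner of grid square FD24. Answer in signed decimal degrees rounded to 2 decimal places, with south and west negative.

Field F=5, D=3: +5·20° lon, +3·10° lat → SW at lon -80°, lat -60°.
Square 2, 4: +2·2° lon, +4·1° lat → SW at lon -76°, lat -56°.
Cell spans 2° lon × 1° lat. NE corner is SW corner plus one full cell.
latitude -55.00, longitude -74.00.

-55.00, -74.00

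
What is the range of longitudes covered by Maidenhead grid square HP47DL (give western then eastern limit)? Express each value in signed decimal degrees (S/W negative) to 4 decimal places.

-31.7500, -31.6667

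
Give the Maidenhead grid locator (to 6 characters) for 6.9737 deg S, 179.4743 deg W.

Add 180° to longitude and 90° to latitude: 0.5257, 83.0263.
Field: 0.5257/20 → 0 → A, 83.0263/10 → 8 → I; chars AI.
Square: 0.5257/2 → 0, 3.0263/1 → 3; chars 03.
Subsquare: 0.5257/0.0833333 → 6 → g, 0.0263/0.0416667 → 0 → a; chars ga.

AI03ga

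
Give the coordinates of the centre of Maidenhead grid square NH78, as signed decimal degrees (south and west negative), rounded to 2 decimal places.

-11.50, 95.00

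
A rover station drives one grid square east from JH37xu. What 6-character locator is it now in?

Longitude subsquare x = 23; +1 → 24, wraps to 0 = a, carry into square.
Longitude square 3; +1 → 4.
The latitude characters are unchanged.

JH47au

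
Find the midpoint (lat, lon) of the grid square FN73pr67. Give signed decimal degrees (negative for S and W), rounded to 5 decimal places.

Field F=5, N=13: +5·20° lon, +13·10° lat → SW at lon -80°, lat 40°.
Square 7, 3: +7·2° lon, +3·1° lat → SW at lon -66°, lat 43°.
Subsquare p=15, r=17: +15·0.0833333° lon, +17·0.0416667° lat → SW at lon -64.75°, lat 43.7083°.
Extended square 6, 7: +6·0.00833333° lon, +7·0.00416667° lat → SW at lon -64.7°, lat 43.7375°.
Cell spans 0.00833333° lon × 0.00416667° lat. Centre is SW corner plus half of each.
latitude 43.73958, longitude -64.69583.

43.73958, -64.69583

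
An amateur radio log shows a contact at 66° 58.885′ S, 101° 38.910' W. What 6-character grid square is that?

Offset from 180°W / 90°S: lon 78.3515°, lat 23.0186°.
Field (20°×10°, letters A–R): lon ⌊78.3515/20⌋ = 3 → D; lat ⌊23.0186/10⌋ = 2 → C.
Square (2°×1°, digits 0–9): lon ⌊18.3515/2⌋ = 9; lat ⌊3.0186/1⌋ = 3.
Subsquare (5′×2.5′, letters a–x): lon ⌊0.3515/0.0833333⌋ = 4 → e; lat ⌊0.0186/0.0416667⌋ = 0 → a.

DC93ea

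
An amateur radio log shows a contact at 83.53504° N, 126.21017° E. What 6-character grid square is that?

Add 180° to longitude and 90° to latitude: 306.2102, 173.5350.
Field: 306.2102/20 → 15 → P, 173.5350/10 → 17 → R; chars PR.
Square: 6.2102/2 → 3, 3.5350/1 → 3; chars 33.
Subsquare: 0.2102/0.0833333 → 2 → c, 0.5350/0.0416667 → 12 → m; chars cm.

PR33cm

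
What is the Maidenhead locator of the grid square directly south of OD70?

OC79

Latitude square 0; −1 → -1, wraps to 9, carry into field.
Latitude field D = 3; −1 → 2 = C.
The longitude characters are unchanged.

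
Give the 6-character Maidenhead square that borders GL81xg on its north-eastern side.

GL91ah

Longitude subsquare x = 23; +1 → 24, wraps to 0 = a, carry into square.
Longitude square 8; +1 → 9.
Latitude subsquare g = 6; +1 → 7 = h.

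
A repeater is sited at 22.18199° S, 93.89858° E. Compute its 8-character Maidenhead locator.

Shift to the Maidenhead origin (180°W, 90°S): lon 273.89858, lat 67.81801.
Field (20°×10°, letters A–R): lon ⌊273.89858/20⌋ = 13 → N; lat ⌊67.81801/10⌋ = 6 → G.
Square (2°×1°, digits 0–9): lon ⌊13.89858/2⌋ = 6; lat ⌊7.81801/1⌋ = 7.
Subsquare (5′×2.5′, letters a–x): lon ⌊1.89858/0.0833333⌋ = 22 → w; lat ⌊0.81801/0.0416667⌋ = 19 → t.
Extended square (30″×15″, digits 0–9): lon ⌊0.06525/0.00833333⌋ = 7; lat ⌊0.02634/0.00416667⌋ = 6.

NG67wt76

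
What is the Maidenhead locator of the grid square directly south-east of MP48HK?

MP48ij

Longitude subsquare h = 7; +1 → 8 = i.
Latitude subsquare k = 10; −1 → 9 = j.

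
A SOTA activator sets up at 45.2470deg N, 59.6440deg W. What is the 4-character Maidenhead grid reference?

GN05

Add 180° to longitude and 90° to latitude: 120.36, 135.25.
Field: 120.36/20 → 6 → G, 135.25/10 → 13 → N; chars GN.
Square: 0.36/2 → 0, 5.25/1 → 5; chars 05.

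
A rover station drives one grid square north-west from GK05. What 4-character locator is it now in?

Longitude square 0; −1 → -1, wraps to 9, carry into field.
Longitude field G = 6; −1 → 5 = F.
Latitude square 5; +1 → 6.

FK96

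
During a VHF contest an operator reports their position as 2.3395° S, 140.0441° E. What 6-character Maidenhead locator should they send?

QI07ap

Add 180° to longitude and 90° to latitude: 320.0441, 87.6605.
Field: 320.0441/20 → 16 → Q, 87.6605/10 → 8 → I; chars QI.
Square: 0.0441/2 → 0, 7.6605/1 → 7; chars 07.
Subsquare: 0.0441/0.0833333 → 0 → a, 0.6605/0.0416667 → 15 → p; chars ap.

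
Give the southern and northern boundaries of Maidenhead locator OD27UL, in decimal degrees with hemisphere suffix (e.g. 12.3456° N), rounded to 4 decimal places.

52.5417° S, 52.5000° S

Field O=14, D=3: +14·20° lon, +3·10° lat → SW at lon 100°, lat -60°.
Square 2, 7: +2·2° lon, +7·1° lat → SW at lon 104°, lat -53°.
Subsquare u=20, l=11: +20·0.0833333° lon, +11·0.0416667° lat → SW at lon 105.667°, lat -52.5417°.
Cell spans 0.0833333° lon × 0.0416667° lat.
south 52.5417° S, north 52.5000° S.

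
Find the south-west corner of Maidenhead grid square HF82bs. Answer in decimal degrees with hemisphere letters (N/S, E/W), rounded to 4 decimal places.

37.2500° S, 23.9167° W

Field H=7, F=5: +7·20° lon, +5·10° lat → SW at lon -40°, lat -40°.
Square 8, 2: +8·2° lon, +2·1° lat → SW at lon -24°, lat -38°.
Subsquare b=1, s=18: +1·0.0833333° lon, +18·0.0416667° lat → SW at lon -23.9167°, lat -37.25°.
latitude 37.2500° S, longitude 23.9167° W.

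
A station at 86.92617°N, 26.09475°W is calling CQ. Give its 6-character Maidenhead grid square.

HR66ww

Add 180° to longitude and 90° to latitude: 153.9052, 176.9262.
Field: 153.9052/20 → 7 → H, 176.9262/10 → 17 → R; chars HR.
Square: 13.9052/2 → 6, 6.9262/1 → 6; chars 66.
Subsquare: 1.9052/0.0833333 → 22 → w, 0.9262/0.0416667 → 22 → w; chars ww.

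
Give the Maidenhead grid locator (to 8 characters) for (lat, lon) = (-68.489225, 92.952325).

NC61lm42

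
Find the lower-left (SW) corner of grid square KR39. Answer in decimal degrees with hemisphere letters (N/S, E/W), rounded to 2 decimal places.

Field K=10, R=17: +10·20° lon, +17·10° lat → SW at lon 20°, lat 80°.
Square 3, 9: +3·2° lon, +9·1° lat → SW at lon 26°, lat 89°.
latitude 89.00° N, longitude 26.00° E.

89.00° N, 26.00° E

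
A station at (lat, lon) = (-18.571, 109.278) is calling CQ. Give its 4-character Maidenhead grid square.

OH41

Add 180° to longitude and 90° to latitude: 289.28, 71.43.
Field (20°×10°, letters A–R): 289.28/20 → 14 → O, 71.43/10 → 7 → H; chars OH.
Square (2°×1°, digits 0–9): 9.28/2 → 4, 1.43/1 → 1; chars 41.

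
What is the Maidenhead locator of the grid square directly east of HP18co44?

Longitude extended square 4; +1 → 5.
The latitude characters are unchanged.

HP18co54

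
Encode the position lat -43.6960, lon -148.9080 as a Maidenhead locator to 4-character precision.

Add 180° to longitude and 90° to latitude: 31.09, 46.30.
Field (20°×10°, letters A–R): 31.09/20 → 1 → B, 46.30/10 → 4 → E; chars BE.
Square (2°×1°, digits 0–9): 11.09/2 → 5, 6.30/1 → 6; chars 56.

BE56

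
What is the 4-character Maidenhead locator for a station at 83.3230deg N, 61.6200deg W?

Shift to the Maidenhead origin (180°W, 90°S): lon 118.38, lat 173.32.
Field: lon ⌊118.38/20⌋ = 5 → F; lat ⌊173.32/10⌋ = 17 → R.
Square: lon ⌊18.38/2⌋ = 9; lat ⌊3.32/1⌋ = 3.

FR93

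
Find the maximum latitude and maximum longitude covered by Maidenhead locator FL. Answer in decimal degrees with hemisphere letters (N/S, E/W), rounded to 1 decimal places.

30.0° N, 60.0° W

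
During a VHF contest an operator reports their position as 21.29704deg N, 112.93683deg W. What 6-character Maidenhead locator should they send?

Add 180° to longitude and 90° to latitude: 67.0632, 111.2970.
Field: lon ⌊67.0632/20⌋ = 3 → D; lat ⌊111.2970/10⌋ = 11 → L.
Square: lon ⌊7.0632/2⌋ = 3; lat ⌊1.2970/1⌋ = 1.
Subsquare: lon ⌊1.0632/0.0833333⌋ = 12 → m; lat ⌊0.2970/0.0416667⌋ = 7 → h.

DL31mh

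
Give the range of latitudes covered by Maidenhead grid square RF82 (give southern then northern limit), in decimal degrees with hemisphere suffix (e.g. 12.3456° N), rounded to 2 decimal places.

Field R=17, F=5: +17·20° lon, +5·10° lat → SW at lon 160°, lat -40°.
Square 8, 2: +8·2° lon, +2·1° lat → SW at lon 176°, lat -38°.
Cell spans 2° lon × 1° lat.
south 38.00° S, north 37.00° S.

38.00° S, 37.00° S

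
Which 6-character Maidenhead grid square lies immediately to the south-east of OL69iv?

Longitude subsquare i = 8; +1 → 9 = j.
Latitude subsquare v = 21; −1 → 20 = u.

OL69ju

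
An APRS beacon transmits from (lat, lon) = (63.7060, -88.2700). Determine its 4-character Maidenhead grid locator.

Offset from 180°W / 90°S: lon 91.73°, lat 153.71°.
Field: 91.73/20 → 4 → E, 153.71/10 → 15 → P; chars EP.
Square: 11.73/2 → 5, 3.71/1 → 3; chars 53.

EP53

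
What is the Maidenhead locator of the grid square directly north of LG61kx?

Latitude subsquare x = 23; +1 → 24, wraps to 0 = a, carry into square.
Latitude square 1; +1 → 2.
The longitude characters are unchanged.

LG62ka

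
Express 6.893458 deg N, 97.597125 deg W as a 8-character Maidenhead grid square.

EJ16ev84

Shift to the Maidenhead origin (180°W, 90°S): lon 82.40287, lat 96.89346.
Field (20°×10°, letters A–R): lon ⌊82.40287/20⌋ = 4 → E; lat ⌊96.89346/10⌋ = 9 → J.
Square (2°×1°, digits 0–9): lon ⌊2.40287/2⌋ = 1; lat ⌊6.89346/1⌋ = 6.
Subsquare (5′×2.5′, letters a–x): lon ⌊0.40287/0.0833333⌋ = 4 → e; lat ⌊0.89346/0.0416667⌋ = 21 → v.
Extended square (30″×15″, digits 0–9): lon ⌊0.06954/0.00833333⌋ = 8; lat ⌊0.01846/0.00416667⌋ = 4.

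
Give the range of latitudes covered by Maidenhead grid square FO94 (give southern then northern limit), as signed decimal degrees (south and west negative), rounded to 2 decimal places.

54.00, 55.00

Field F=5, O=14: +5·20° lon, +14·10° lat → SW at lon -80°, lat 50°.
Square 9, 4: +9·2° lon, +4·1° lat → SW at lon -62°, lat 54°.
Cell spans 2° lon × 1° lat.
south 54.00, north 55.00.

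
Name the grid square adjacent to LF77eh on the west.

Longitude subsquare e = 4; −1 → 3 = d.
The latitude characters are unchanged.

LF77dh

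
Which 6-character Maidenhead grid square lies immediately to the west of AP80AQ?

AP70xq

Longitude subsquare a = 0; −1 → -1, wraps to 23 = x, carry into square.
Longitude square 8; −1 → 7.
The latitude characters are unchanged.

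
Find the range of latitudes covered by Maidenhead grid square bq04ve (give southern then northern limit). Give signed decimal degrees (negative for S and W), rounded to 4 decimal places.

Field B=1, Q=16: +1·20° lon, +16·10° lat → SW at lon -160°, lat 70°.
Square 0, 4: +0·2° lon, +4·1° lat → SW at lon -160°, lat 74°.
Subsquare v=21, e=4: +21·0.0833333° lon, +4·0.0416667° lat → SW at lon -158.25°, lat 74.1667°.
Cell spans 0.0833333° lon × 0.0416667° lat.
south 74.1667, north 74.2083.

74.1667, 74.2083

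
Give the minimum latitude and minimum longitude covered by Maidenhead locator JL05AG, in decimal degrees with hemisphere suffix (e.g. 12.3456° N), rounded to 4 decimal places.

25.2500° N, 0.0000° E

Field J=9, L=11: +9·20° lon, +11·10° lat → SW at lon 0°, lat 20°.
Square 0, 5: +0·2° lon, +5·1° lat → SW at lon 0°, lat 25°.
Subsquare a=0, g=6: +0·0.0833333° lon, +6·0.0416667° lat → SW at lon 0°, lat 25.25°.
latitude 25.2500° N, longitude 0.0000° E.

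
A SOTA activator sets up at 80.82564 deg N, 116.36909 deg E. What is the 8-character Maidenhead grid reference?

OR80et48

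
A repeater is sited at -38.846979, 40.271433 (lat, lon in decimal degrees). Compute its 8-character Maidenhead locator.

LF01dd26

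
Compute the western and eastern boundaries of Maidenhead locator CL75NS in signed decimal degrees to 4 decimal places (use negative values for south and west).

-124.9167, -124.8333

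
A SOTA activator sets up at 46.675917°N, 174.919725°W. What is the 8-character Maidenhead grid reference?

AN26mq92

Offset from 180°W / 90°S: lon 5.08028°, lat 136.67592°.
Field (20°×10°, letters A–R): 5.08028/20 → 0 → A, 136.67592/10 → 13 → N; chars AN.
Square (2°×1°, digits 0–9): 5.08028/2 → 2, 6.67592/1 → 6; chars 26.
Subsquare (5′×2.5′, letters a–x): 1.08028/0.0833333 → 12 → m, 0.67592/0.0416667 → 16 → q; chars mq.
Extended square (30″×15″, digits 0–9): 0.08028/0.00833333 → 9, 0.00925/0.00416667 → 2; chars 92.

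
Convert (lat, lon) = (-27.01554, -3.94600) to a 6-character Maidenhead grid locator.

Add 180° to longitude and 90° to latitude: 176.0540, 62.9845.
Field: 176.0540/20 → 8 → I, 62.9845/10 → 6 → G; chars IG.
Square: 16.0540/2 → 8, 2.9845/1 → 2; chars 82.
Subsquare: 0.0540/0.0833333 → 0 → a, 0.9845/0.0416667 → 23 → x; chars ax.

IG82ax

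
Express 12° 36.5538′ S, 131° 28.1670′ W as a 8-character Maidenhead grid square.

CH47gj33

Add 180° to longitude and 90° to latitude: 48.53055, 77.39077.
Field (20°×10°, letters A–R): lon ⌊48.53055/20⌋ = 2 → C; lat ⌊77.39077/10⌋ = 7 → H.
Square (2°×1°, digits 0–9): lon ⌊8.53055/2⌋ = 4; lat ⌊7.39077/1⌋ = 7.
Subsquare (5′×2.5′, letters a–x): lon ⌊0.53055/0.0833333⌋ = 6 → g; lat ⌊0.39077/0.0416667⌋ = 9 → j.
Extended square (30″×15″, digits 0–9): lon ⌊0.03055/0.00833333⌋ = 3; lat ⌊0.01577/0.00416667⌋ = 3.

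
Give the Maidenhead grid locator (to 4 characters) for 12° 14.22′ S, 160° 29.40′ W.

AH97

Shift to the Maidenhead origin (180°W, 90°S): lon 19.51, lat 77.76.
Field (20°×10°, letters A–R): 19.51/20 → 0 → A, 77.76/10 → 7 → H; chars AH.
Square (2°×1°, digits 0–9): 19.51/2 → 9, 7.76/1 → 7; chars 97.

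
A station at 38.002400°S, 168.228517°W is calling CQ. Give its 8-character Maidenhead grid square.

AF51vx29

Offset from 180°W / 90°S: lon 11.77148°, lat 51.99760°.
Field: lon ⌊11.77148/20⌋ = 0 → A; lat ⌊51.99760/10⌋ = 5 → F.
Square: lon ⌊11.77148/2⌋ = 5; lat ⌊1.99760/1⌋ = 1.
Subsquare: lon ⌊1.77148/0.0833333⌋ = 21 → v; lat ⌊0.99760/0.0416667⌋ = 23 → x.
Extended square: lon ⌊0.02148/0.00833333⌋ = 2; lat ⌊0.03927/0.00416667⌋ = 9.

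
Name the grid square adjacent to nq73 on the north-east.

Longitude square 7; +1 → 8.
Latitude square 3; +1 → 4.

NQ84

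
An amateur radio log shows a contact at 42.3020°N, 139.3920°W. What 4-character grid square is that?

CN02

Shift to the Maidenhead origin (180°W, 90°S): lon 40.61, lat 132.30.
Field: lon ⌊40.61/20⌋ = 2 → C; lat ⌊132.30/10⌋ = 13 → N.
Square: lon ⌊0.61/2⌋ = 0; lat ⌊2.30/1⌋ = 2.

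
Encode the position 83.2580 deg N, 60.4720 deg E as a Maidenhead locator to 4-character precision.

MR03

Offset from 180°W / 90°S: lon 240.47°, lat 173.26°.
Field: 240.47/20 → 12 → M, 173.26/10 → 17 → R; chars MR.
Square: 0.47/2 → 0, 3.26/1 → 3; chars 03.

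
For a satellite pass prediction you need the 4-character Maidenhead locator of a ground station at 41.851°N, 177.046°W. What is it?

AN11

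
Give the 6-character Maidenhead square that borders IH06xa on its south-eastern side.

IH15ax

Longitude subsquare x = 23; +1 → 24, wraps to 0 = a, carry into square.
Longitude square 0; +1 → 1.
Latitude subsquare a = 0; −1 → -1, wraps to 23 = x, carry into square.
Latitude square 6; −1 → 5.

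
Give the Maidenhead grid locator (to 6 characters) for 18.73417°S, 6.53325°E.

Offset from 180°W / 90°S: lon 186.5333°, lat 71.2658°.
Field: 186.5333/20 → 9 → J, 71.2658/10 → 7 → H; chars JH.
Square: 6.5333/2 → 3, 1.2658/1 → 1; chars 31.
Subsquare: 0.5333/0.0833333 → 6 → g, 0.2658/0.0416667 → 6 → g; chars gg.

JH31gg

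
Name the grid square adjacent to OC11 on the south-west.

OC00

Longitude square 1; −1 → 0.
Latitude square 1; −1 → 0.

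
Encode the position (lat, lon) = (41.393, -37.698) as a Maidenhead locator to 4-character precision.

HN11

Add 180° to longitude and 90° to latitude: 142.30, 131.39.
Field: 142.30/20 → 7 → H, 131.39/10 → 13 → N; chars HN.
Square: 2.30/2 → 1, 1.39/1 → 1; chars 11.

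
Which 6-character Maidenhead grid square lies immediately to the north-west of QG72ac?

Longitude subsquare a = 0; −1 → -1, wraps to 23 = x, carry into square.
Longitude square 7; −1 → 6.
Latitude subsquare c = 2; +1 → 3 = d.

QG62xd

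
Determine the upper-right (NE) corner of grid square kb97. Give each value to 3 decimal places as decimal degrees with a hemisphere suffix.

Field K=10, B=1: +10·20° lon, +1·10° lat → SW at lon 20°, lat -80°.
Square 9, 7: +9·2° lon, +7·1° lat → SW at lon 38°, lat -73°.
Cell spans 2° lon × 1° lat. NE corner is SW corner plus one full cell.
latitude 72.000° S, longitude 40.000° E.

72.000° S, 40.000° E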